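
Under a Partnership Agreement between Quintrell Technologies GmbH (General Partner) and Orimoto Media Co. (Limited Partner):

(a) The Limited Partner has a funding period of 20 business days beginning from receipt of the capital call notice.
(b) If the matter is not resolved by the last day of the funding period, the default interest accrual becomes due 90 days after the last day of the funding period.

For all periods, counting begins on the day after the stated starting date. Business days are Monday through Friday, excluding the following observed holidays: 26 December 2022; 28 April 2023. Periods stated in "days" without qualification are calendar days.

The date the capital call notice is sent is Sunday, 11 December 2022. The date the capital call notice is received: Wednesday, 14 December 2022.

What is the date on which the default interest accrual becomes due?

12 April 2023

The last day of the funding period: 20 business days after Wednesday, 14 December 2022, skipping weekends and the listed holiday on Dec 26 — Dec 15, Dec 16, Dec 19, Dec 20, …, Jan 10, Jan 11, Jan 12 — lands on Thursday, 12 January 2023.
The date on which the default interest accrual becomes due: 90 calendar days after 12 January 2023 is 12 April 2023.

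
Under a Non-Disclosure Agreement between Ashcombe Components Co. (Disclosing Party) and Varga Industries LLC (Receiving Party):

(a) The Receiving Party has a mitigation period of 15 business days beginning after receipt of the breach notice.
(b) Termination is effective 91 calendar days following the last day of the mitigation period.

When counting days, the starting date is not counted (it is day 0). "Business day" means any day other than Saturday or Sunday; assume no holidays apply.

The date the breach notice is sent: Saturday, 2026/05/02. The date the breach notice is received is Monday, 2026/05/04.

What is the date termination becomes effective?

The last day of the mitigation period: counting 15 business days from Monday, 2026/05/04 (May 5, May 6, May 7, May 8, …, May 21, May 22, May 25, skipping weekends) reaches Monday, 2026/05/25.
The date termination becomes effective: 91 calendar days after 2026/05/25 is 2026/08/24.

2026/08/24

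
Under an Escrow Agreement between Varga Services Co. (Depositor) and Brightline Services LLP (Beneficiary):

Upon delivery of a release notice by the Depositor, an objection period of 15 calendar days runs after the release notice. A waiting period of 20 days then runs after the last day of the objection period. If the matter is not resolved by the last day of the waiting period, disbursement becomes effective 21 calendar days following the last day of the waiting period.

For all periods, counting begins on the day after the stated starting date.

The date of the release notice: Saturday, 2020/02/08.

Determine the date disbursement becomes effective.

The last day of the objection period: 2020/02/08 + 15 days = 2020/02/23.
The last day of the waiting period: 20 calendar days after 2020/02/23 is 2020/03/14.
The date disbursement becomes effective: 21 calendar days after 2020/03/14 is 2020/04/04.

2020/04/04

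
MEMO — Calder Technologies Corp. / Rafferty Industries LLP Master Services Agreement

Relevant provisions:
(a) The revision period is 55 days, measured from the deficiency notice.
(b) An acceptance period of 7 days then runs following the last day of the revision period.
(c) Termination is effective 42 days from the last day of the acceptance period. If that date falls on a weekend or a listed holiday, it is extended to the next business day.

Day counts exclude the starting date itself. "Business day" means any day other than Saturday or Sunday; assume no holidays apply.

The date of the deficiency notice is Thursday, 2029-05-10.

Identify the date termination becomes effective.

The last day of the revision period: 55 calendar days after 2029-05-10 is 2029-07-04.
The last day of the acceptance period: 7 calendar days after 2029-07-04 is 2029-07-11.
Adding 42 calendar days to 2029-07-11 gives 2029-08-22, which is the date termination becomes effective. 2029-08-22 is a Wednesday, so no roll-forward applies.

2029-08-22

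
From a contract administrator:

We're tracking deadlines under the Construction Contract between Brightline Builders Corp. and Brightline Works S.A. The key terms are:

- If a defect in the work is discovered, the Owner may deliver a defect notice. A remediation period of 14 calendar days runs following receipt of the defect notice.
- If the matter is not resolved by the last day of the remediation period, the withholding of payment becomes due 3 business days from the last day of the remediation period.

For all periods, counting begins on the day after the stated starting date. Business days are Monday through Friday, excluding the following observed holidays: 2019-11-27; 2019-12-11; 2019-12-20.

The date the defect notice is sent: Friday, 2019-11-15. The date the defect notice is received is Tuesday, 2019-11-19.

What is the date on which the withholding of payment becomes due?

The last day of the remediation period: 2019-11-19 + 14 days = 2019-12-03.
The date on which the withholding of payment becomes due: 3 business days after Tuesday, 2019-12-03, skipping weekends — Dec 4, Dec 5, Dec 6 — lands on Friday, 2019-12-06.

2019-12-06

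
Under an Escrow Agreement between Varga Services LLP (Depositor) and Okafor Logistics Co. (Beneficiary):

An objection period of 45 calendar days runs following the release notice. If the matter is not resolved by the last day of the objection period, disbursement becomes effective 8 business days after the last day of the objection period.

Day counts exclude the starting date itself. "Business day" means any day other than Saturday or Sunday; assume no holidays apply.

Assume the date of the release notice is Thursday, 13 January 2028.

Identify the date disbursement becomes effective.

The last day of the objection period: 13 January 2028 + 45 days = 27 February 2028.
The date disbursement becomes effective: counting 8 business days from Sunday, 27 February 2028 (Feb 28, Feb 29, Mar 1, Mar 2, Mar 3, Mar 6, Mar 7, Mar 8, skipping weekends) reaches Wednesday, 8 March 2028.

8 March 2028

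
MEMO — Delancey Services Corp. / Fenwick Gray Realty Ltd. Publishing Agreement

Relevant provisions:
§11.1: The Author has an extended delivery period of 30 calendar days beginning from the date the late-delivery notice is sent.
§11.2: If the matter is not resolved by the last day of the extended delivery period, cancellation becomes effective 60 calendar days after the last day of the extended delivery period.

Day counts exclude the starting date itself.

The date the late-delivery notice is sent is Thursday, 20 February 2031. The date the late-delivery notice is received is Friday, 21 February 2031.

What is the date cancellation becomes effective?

21 May 2031

The last day of the extended delivery period: 20 February 2031 + 30 days = 22 March 2031.
The date cancellation becomes effective: 60 calendar days after 22 March 2031 is 21 May 2031.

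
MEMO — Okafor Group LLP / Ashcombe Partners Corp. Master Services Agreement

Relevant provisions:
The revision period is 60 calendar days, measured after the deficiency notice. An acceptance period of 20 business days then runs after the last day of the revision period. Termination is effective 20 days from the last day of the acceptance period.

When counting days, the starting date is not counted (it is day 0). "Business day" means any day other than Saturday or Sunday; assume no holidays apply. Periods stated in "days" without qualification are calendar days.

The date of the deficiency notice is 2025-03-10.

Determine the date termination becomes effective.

The last day of the revision period: 2025-03-10 + 60 days = 2025-05-09.
From Friday, 2025-05-09, 20 business days (May 12, May 13, May 14, May 15, …, Jun 4, Jun 5, Jun 6, skipping weekends) brings us to Friday, 2025-06-06, which is the last day of the acceptance period.
The date termination becomes effective: 2025-06-06 + 20 days = 2025-06-26.

2025-06-26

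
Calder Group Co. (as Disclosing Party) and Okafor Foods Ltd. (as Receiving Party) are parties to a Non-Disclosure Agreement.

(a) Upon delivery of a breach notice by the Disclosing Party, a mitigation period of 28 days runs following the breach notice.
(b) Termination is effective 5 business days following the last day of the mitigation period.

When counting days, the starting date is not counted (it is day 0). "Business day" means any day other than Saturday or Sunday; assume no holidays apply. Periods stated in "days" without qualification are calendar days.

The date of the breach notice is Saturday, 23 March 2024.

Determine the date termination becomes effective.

26 April 2024

The last day of the mitigation period: 23 March 2024 + 28 days = 20 April 2024.
The date termination becomes effective: 5 business days after Saturday, 20 April 2024, skipping weekends — Apr 22, Apr 23, Apr 24, Apr 25, Apr 26 — lands on Friday, 26 April 2024.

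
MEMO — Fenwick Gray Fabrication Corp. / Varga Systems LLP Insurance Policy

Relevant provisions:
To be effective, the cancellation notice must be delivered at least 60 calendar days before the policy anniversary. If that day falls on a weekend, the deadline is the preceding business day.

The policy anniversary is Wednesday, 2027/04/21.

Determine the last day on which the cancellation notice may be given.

Counting back 60 calendar days from 2027/04/21 gives 2027/02/20. That is a Saturday, so the deadline moves back to Friday, 2027/02/19.

2027/02/19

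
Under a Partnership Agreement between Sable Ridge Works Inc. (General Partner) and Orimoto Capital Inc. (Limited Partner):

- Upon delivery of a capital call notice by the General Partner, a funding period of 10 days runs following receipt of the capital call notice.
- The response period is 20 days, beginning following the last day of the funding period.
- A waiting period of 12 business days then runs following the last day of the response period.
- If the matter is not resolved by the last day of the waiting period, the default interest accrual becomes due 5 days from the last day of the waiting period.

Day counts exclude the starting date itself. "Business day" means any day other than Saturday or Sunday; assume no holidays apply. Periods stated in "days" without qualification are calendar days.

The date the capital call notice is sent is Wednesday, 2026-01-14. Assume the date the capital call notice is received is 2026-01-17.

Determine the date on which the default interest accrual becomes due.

2026-03-09

The last day of the funding period: 10 calendar days after 2026-01-17 is 2026-01-27.
The last day of the response period: 2026-01-27 + 20 days = 2026-02-16.
From Monday, 2026-02-16, 12 business days (Feb 17, Feb 18, Feb 19, Feb 20, …, Mar 2, Mar 3, Mar 4, skipping weekends) brings us to Wednesday, 2026-03-04, which is the last day of the waiting period.
The date on which the default interest accrual becomes due: 5 calendar days after 2026-03-04 is 2026-03-09.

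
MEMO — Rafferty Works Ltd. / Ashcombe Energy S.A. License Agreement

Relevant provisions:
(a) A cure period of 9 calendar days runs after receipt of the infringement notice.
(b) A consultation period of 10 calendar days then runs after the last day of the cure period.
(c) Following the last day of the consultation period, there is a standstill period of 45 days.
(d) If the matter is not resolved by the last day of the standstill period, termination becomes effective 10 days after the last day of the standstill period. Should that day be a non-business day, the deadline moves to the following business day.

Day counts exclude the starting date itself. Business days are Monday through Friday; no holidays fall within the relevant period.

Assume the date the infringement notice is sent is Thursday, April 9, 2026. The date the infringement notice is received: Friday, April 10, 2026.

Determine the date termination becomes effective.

The last day of the cure period: April 10, 2026 + 9 days = April 19, 2026.
The last day of the consultation period: April 19, 2026 + 10 days = April 29, 2026.
The last day of the standstill period: April 29, 2026 + 45 days = June 13, 2026.
The date termination becomes effective: June 13, 2026 + 10 days = June 23, 2026. June 23, 2026 is a Tuesday, so no roll-forward applies.

June 23, 2026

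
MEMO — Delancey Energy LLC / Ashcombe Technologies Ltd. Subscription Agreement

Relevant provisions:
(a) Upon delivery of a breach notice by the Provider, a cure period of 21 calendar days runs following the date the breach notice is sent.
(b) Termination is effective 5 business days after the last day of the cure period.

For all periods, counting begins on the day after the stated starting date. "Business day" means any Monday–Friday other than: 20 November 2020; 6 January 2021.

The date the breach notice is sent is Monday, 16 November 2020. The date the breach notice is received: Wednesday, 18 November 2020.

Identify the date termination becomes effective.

The last day of the cure period: 16 November 2020 + 21 days = 7 December 2020.
From Monday, 7 December 2020, 5 business days (Dec 8, Dec 9, Dec 10, Dec 11, Dec 14, skipping weekends) brings us to Monday, 14 December 2020, which is the date termination becomes effective.

14 December 2020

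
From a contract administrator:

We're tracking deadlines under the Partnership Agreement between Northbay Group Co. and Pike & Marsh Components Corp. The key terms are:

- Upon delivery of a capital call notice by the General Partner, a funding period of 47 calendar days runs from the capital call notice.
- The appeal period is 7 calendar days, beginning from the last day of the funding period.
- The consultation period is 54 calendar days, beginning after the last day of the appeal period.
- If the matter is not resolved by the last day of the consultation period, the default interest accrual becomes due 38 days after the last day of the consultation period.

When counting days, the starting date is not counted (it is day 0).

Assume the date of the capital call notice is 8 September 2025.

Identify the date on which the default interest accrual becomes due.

1 February 2026

Adding 47 calendar days to 8 September 2025 gives 25 October 2025, which is the last day of the funding period.
The last day of the appeal period: 7 calendar days after 25 October 2025 is 1 November 2025.
The last day of the consultation period: 1 November 2025 + 54 days = 25 December 2025.
The date on which the default interest accrual becomes due: 38 calendar days after 25 December 2025 is 1 February 2026.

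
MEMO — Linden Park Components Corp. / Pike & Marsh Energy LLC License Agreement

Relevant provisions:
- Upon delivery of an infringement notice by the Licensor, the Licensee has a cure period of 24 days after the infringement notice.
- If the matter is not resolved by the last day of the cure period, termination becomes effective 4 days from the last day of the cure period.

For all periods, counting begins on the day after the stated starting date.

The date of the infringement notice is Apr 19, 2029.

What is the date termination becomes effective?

May 17, 2029

Adding 24 calendar days to Apr 19, 2029 gives May 13, 2029, which is the last day of the cure period.
The date termination becomes effective: 4 calendar days after May 13, 2029 is May 17, 2029.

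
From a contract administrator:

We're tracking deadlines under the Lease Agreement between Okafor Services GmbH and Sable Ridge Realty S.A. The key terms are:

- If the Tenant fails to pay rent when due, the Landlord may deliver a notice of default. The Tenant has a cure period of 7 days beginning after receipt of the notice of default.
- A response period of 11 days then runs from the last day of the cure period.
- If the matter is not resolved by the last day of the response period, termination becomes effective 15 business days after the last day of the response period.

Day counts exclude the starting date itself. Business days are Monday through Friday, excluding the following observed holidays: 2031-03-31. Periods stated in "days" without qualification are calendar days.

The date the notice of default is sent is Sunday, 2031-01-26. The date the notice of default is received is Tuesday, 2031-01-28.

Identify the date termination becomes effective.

The last day of the cure period: 7 calendar days after 2031-01-28 is 2031-02-04.
The last day of the response period: 2031-02-04 + 11 days = 2031-02-15.
The date termination becomes effective: counting 15 business days from Saturday, 2031-02-15 (Feb 17, Feb 18, Feb 19, Feb 20, …, Mar 5, Mar 6, Mar 7, skipping weekends) reaches Friday, 2031-03-07.

2031-03-07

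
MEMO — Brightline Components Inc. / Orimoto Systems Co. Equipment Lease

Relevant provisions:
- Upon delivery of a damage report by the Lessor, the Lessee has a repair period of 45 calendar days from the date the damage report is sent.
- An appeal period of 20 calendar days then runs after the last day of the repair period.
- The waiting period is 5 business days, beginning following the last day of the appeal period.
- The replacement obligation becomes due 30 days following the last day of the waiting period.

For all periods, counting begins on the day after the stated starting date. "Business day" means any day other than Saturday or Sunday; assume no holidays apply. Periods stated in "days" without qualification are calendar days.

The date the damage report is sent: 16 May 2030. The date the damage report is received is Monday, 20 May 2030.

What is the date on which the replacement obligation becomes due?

The last day of the repair period: 16 May 2030 + 45 days = 30 June 2030.
The last day of the appeal period: 20 calendar days after 30 June 2030 is 20 July 2030.
From Saturday, 20 July 2030, 5 business days (Jul 22, Jul 23, Jul 24, Jul 25, Jul 26, skipping weekends) brings us to Friday, 26 July 2030, which is the last day of the waiting period.
The date on which the replacement obligation becomes due: 26 July 2030 + 30 days = 25 August 2030.

25 August 2030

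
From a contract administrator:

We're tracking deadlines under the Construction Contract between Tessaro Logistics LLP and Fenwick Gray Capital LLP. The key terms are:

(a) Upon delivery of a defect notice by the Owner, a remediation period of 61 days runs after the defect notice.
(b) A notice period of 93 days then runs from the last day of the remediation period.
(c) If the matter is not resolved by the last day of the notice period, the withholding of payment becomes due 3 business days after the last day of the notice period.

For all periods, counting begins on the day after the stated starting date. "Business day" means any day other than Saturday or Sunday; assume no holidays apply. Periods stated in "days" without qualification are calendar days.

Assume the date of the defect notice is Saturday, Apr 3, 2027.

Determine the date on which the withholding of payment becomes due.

Sep 8, 2027

The last day of the remediation period: 61 calendar days after Apr 3, 2027 is Jun 3, 2027.
The last day of the notice period: 93 calendar days after Jun 3, 2027 is Sep 4, 2027.
The date on which the withholding of payment becomes due: counting 3 business days from Saturday, Sep 4, 2027 (Sep 6, Sep 7, Sep 8, skipping weekends) reaches Wednesday, Sep 8, 2027.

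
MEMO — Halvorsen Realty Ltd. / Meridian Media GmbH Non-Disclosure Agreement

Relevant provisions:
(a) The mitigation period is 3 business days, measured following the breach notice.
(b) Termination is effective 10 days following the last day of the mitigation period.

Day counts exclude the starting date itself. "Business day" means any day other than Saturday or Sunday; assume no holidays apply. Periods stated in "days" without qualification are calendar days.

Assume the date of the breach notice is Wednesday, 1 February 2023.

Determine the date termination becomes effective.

The last day of the mitigation period: counting 3 business days from Wednesday, 1 February 2023 (Feb 2, Feb 3, Feb 6, skipping weekends) reaches Monday, 6 February 2023.
Adding 10 calendar days to 6 February 2023 gives 16 February 2023, which is the date termination becomes effective.

16 February 2023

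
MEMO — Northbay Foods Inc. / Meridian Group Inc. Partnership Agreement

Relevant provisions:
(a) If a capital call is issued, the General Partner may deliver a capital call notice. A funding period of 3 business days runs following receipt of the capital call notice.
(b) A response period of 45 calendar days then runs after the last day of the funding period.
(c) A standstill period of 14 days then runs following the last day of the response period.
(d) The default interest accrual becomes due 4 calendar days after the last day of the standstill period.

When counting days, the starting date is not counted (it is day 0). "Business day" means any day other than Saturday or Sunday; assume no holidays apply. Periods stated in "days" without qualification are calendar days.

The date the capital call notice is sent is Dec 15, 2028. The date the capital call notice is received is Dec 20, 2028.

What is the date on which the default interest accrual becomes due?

Feb 26, 2029

The last day of the funding period: 3 business days after Wednesday, Dec 20, 2028, skipping weekends — Dec 21, Dec 22, Dec 25 — lands on Monday, Dec 25, 2028.
Adding 45 calendar days to Dec 25, 2028 gives Feb 8, 2029, which is the last day of the response period.
The last day of the standstill period: 14 calendar days after Feb 8, 2029 is Feb 22, 2029.
Adding 4 calendar days to Feb 22, 2029 gives Feb 26, 2029, which is the date on which the default interest accrual becomes due.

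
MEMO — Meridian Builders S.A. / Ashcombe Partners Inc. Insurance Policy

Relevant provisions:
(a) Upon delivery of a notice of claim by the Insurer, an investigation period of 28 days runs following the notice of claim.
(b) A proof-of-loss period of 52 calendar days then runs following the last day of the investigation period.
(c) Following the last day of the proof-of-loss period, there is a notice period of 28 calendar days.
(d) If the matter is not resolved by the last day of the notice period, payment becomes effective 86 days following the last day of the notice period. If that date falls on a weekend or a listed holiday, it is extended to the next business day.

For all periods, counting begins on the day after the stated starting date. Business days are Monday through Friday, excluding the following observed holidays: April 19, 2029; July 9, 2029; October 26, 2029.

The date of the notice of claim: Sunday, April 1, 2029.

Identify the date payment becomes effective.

The last day of the investigation period: 28 calendar days after April 1, 2029 is April 29, 2029.
Adding 52 calendar days to April 29, 2029 gives June 20, 2029, which is the last day of the proof-of-loss period.
The last day of the notice period: June 20, 2029 + 28 days = July 18, 2029.
The date payment becomes effective: July 18, 2029 + 86 days = October 12, 2029. October 12, 2029 is a Friday and is not a listed holiday, so no roll-forward applies.

October 12, 2029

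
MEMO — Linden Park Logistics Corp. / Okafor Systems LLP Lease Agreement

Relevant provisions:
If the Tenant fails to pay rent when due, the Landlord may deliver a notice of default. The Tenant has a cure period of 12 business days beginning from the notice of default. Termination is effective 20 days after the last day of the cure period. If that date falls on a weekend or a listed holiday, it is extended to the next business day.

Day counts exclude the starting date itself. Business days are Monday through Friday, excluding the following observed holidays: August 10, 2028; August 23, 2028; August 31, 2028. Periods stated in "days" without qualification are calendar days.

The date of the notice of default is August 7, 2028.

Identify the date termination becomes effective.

September 14, 2028

From Monday, August 7, 2028, 12 business days (Aug 8, Aug 9, Aug 11, Aug 14, …, Aug 22, Aug 24, Aug 25, skipping weekends and the listed holidays on Aug 10, Aug 23) brings us to Friday, August 25, 2028, which is the last day of the cure period.
The date termination becomes effective: August 25, 2028 + 20 days = September 14, 2028. September 14, 2028 is a Thursday and is not a listed holiday, so no roll-forward applies.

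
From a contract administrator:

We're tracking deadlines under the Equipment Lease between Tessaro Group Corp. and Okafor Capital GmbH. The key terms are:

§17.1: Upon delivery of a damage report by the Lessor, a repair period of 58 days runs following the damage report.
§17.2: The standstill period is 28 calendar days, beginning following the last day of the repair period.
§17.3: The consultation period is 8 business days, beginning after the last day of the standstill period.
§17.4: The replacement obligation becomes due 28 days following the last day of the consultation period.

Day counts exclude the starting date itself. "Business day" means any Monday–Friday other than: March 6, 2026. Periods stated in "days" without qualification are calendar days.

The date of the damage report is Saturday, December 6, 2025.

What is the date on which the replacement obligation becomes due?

The last day of the repair period: 58 calendar days after December 6, 2025 is February 2, 2026.
Adding 28 calendar days to February 2, 2026 gives March 2, 2026, which is the last day of the standstill period.
The last day of the consultation period: counting 8 business days from Monday, March 2, 2026 (Mar 3, Mar 4, Mar 5, Mar 9, Mar 10, Mar 11, Mar 12, Mar 13, skipping weekends and the listed holiday on Mar 6) reaches Friday, March 13, 2026.
The date on which the replacement obligation becomes due: March 13, 2026 + 28 days = April 10, 2026.

April 10, 2026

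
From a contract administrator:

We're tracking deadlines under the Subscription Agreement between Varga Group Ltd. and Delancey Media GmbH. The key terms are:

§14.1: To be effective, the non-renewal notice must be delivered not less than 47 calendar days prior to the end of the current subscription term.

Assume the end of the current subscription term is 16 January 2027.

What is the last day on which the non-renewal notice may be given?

Counting back 47 calendar days from 16 January 2027 gives 30 November 2026.

30 November 2026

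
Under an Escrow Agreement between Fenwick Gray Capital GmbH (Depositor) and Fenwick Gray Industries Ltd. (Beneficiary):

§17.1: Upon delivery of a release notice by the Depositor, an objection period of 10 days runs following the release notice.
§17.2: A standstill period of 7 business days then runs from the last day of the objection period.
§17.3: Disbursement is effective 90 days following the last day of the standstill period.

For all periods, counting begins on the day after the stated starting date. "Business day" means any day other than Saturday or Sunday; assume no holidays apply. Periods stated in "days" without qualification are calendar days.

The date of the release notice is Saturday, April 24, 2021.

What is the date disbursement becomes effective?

August 11, 2021

The last day of the objection period: 10 calendar days after April 24, 2021 is May 4, 2021.
The last day of the standstill period: counting 7 business days from Tuesday, May 4, 2021 (May 5, May 6, May 7, May 10, May 11, May 12, May 13, skipping weekends) reaches Thursday, May 13, 2021.
The date disbursement becomes effective: May 13, 2021 + 90 days = August 11, 2021.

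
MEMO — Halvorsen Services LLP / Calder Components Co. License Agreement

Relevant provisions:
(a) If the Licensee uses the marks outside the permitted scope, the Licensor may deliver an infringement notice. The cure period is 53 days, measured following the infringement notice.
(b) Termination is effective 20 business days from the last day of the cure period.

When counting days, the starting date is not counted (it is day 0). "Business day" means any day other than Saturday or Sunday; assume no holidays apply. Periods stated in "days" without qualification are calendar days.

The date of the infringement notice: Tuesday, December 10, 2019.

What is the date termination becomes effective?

February 28, 2020

Adding 53 calendar days to December 10, 2019 gives February 1, 2020, which is the last day of the cure period.
The date termination becomes effective: counting 20 business days from Saturday, February 1, 2020 (Feb 3, Feb 4, Feb 5, Feb 6, …, Feb 26, Feb 27, Feb 28, skipping weekends) reaches Friday, February 28, 2020.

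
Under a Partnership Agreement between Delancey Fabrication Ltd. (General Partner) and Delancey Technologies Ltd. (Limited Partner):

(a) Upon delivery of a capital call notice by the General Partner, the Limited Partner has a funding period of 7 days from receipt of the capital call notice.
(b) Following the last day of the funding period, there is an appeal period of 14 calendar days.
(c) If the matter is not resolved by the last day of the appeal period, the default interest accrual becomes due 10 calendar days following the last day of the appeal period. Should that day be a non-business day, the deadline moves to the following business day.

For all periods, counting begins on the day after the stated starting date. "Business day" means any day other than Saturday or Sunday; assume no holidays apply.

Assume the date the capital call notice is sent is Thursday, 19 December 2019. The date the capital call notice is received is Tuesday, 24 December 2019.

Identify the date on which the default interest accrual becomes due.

24 January 2020

The last day of the funding period: 24 December 2019 + 7 days = 31 December 2019.
The last day of the appeal period: 31 December 2019 + 14 days = 14 January 2020.
The date on which the default interest accrual becomes due: 14 January 2020 + 10 days = 24 January 2020. 24 January 2020 is a Friday, so no roll-forward applies.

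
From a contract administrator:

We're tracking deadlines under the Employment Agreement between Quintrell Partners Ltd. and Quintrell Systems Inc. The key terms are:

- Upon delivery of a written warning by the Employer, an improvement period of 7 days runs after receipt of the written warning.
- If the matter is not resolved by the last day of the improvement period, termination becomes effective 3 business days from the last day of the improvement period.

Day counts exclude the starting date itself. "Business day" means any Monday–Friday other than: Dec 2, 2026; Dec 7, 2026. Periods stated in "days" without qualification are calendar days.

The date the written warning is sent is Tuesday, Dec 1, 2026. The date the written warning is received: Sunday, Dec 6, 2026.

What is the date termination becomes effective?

Dec 16, 2026

The last day of the improvement period: Dec 6, 2026 + 7 days = Dec 13, 2026.
The date termination becomes effective: 3 business days after Sunday, Dec 13, 2026, skipping weekends — Dec 14, Dec 15, Dec 16 — lands on Wednesday, Dec 16, 2026.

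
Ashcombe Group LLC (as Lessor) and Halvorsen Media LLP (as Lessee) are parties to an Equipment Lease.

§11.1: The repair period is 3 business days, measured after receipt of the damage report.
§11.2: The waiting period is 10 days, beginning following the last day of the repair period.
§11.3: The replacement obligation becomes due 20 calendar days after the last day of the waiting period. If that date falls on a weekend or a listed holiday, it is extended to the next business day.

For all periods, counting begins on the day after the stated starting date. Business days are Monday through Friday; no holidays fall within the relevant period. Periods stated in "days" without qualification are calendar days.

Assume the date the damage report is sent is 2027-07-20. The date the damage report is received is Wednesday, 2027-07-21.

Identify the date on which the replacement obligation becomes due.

2027-08-25

The last day of the repair period: 3 business days after Wednesday, 2027-07-21, skipping weekends — Jul 22, Jul 23, Jul 26 — lands on Monday, 2027-07-26.
Adding 10 calendar days to 2027-07-26 gives 2027-08-05, which is the last day of the waiting period.
Adding 20 calendar days to 2027-08-05 gives 2027-08-25, which is the date on which the replacement obligation becomes due. 2027-08-25 is a Wednesday, so no roll-forward applies.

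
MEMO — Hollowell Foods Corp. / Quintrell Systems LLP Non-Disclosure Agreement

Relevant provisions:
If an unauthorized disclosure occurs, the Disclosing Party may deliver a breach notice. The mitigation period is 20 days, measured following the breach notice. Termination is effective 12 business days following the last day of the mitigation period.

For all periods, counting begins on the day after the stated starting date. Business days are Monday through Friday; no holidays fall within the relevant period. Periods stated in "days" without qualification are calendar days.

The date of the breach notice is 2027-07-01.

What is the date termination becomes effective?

The last day of the mitigation period: 2027-07-01 + 20 days = 2027-07-21.
From Wednesday, 2027-07-21, 12 business days (Jul 22, Jul 23, Jul 26, Jul 27, …, Aug 4, Aug 5, Aug 6, skipping weekends) brings us to Friday, 2027-08-06, which is the date termination becomes effective.

2027-08-06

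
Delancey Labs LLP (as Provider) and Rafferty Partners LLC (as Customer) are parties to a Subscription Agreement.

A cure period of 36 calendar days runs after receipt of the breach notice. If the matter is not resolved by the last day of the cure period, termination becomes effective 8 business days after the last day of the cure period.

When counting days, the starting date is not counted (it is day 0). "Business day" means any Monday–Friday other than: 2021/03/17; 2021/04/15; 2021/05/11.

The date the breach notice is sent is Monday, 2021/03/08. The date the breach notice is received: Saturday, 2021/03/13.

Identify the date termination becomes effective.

Adding 36 calendar days to 2021/03/13 gives 2021/04/18, which is the last day of the cure period.
The date termination becomes effective: counting 8 business days from Sunday, 2021/04/18 (Apr 19, Apr 20, Apr 21, Apr 22, Apr 23, Apr 26, Apr 27, Apr 28, skipping weekends) reaches Wednesday, 2021/04/28.

2021/04/28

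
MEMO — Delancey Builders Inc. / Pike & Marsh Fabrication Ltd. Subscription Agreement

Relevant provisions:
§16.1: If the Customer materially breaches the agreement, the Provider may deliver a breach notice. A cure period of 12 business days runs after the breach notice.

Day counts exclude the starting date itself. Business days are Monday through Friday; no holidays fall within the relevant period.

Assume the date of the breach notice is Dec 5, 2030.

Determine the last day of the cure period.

Dec 23, 2030

From Thursday, Dec 5, 2030, 12 business days (Dec 6, Dec 9, Dec 10, Dec 11, …, Dec 19, Dec 20, Dec 23, skipping weekends) brings us to Monday, Dec 23, 2030, which is the last day of the cure period.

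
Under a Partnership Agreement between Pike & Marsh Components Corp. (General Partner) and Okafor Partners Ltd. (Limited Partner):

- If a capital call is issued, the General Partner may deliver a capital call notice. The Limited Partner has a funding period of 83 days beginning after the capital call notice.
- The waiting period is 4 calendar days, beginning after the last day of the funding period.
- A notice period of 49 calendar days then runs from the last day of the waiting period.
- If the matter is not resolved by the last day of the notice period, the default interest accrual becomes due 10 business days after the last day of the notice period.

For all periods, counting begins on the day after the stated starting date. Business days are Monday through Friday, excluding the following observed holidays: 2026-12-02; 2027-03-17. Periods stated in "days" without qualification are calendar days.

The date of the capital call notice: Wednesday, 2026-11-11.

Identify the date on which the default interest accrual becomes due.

2027-04-09

The last day of the funding period: 83 calendar days after 2026-11-11 is 2027-02-02.
The last day of the waiting period: 2027-02-02 + 4 days = 2027-02-06.
The last day of the notice period: 49 calendar days after 2027-02-06 is 2027-03-27.
From Saturday, 2027-03-27, 10 business days (Mar 29, Mar 30, Mar 31, Apr 1, Apr 2, Apr 5, Apr 6, Apr 7, Apr 8, Apr 9, skipping weekends) brings us to Friday, 2027-04-09, which is the date on which the default interest accrual becomes due.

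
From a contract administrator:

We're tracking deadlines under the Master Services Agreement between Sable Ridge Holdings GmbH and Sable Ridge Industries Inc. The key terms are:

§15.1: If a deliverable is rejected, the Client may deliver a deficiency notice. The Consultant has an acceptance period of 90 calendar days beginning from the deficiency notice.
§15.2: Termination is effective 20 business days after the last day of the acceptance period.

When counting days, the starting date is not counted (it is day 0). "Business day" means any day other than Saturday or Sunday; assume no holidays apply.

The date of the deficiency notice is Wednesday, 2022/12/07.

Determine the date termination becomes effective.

Adding 90 calendar days to 2022/12/07 gives 2023/03/07, which is the last day of the acceptance period.
The date termination becomes effective: counting 20 business days from Tuesday, 2023/03/07 (Mar 8, Mar 9, Mar 10, Mar 13, …, Mar 31, Apr 3, Apr 4, skipping weekends) reaches Tuesday, 2023/04/04.

2023/04/04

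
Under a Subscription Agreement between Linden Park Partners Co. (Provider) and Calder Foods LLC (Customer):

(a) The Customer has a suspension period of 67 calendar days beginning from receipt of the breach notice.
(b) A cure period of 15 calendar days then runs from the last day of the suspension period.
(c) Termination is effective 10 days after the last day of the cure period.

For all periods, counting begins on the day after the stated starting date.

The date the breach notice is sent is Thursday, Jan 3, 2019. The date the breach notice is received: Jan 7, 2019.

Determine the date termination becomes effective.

Apr 9, 2019

The last day of the suspension period: 67 calendar days after Jan 7, 2019 is Mar 15, 2019.
The last day of the cure period: 15 calendar days after Mar 15, 2019 is Mar 30, 2019.
The date termination becomes effective: 10 calendar days after Mar 30, 2019 is Apr 9, 2019.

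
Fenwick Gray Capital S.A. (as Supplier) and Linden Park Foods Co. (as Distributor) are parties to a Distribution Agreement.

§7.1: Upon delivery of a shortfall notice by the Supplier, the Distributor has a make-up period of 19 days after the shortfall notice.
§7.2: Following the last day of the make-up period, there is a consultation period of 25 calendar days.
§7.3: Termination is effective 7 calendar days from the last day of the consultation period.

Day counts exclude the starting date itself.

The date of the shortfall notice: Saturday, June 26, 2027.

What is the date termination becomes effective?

August 16, 2027

Adding 19 calendar days to June 26, 2027 gives July 15, 2027, which is the last day of the make-up period.
Adding 25 calendar days to July 15, 2027 gives August 9, 2027, which is the last day of the consultation period.
Adding 7 calendar days to August 9, 2027 gives August 16, 2027, which is the date termination becomes effective.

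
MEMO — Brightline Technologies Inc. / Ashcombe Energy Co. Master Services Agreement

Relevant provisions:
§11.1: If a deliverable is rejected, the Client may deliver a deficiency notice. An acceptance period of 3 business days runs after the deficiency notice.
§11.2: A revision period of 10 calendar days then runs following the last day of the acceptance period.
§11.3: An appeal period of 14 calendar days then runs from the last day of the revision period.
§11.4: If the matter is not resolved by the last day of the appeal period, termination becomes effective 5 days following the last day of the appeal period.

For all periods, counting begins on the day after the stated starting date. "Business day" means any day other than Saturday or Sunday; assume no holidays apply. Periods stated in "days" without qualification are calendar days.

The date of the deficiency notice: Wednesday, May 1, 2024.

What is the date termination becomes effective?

June 4, 2024

The last day of the acceptance period: 3 business days after Wednesday, May 1, 2024, skipping weekends — May 2, May 3, May 6 — lands on Monday, May 6, 2024.
The last day of the revision period: 10 calendar days after May 6, 2024 is May 16, 2024.
Adding 14 calendar days to May 16, 2024 gives May 30, 2024, which is the last day of the appeal period.
Adding 5 calendar days to May 30, 2024 gives June 4, 2024, which is the date termination becomes effective.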